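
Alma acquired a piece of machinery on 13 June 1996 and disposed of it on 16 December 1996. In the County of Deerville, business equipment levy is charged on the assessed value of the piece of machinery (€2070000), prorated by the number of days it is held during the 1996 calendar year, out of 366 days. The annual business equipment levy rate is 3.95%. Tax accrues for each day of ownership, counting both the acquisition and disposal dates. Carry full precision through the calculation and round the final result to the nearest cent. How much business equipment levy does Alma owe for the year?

Days held (13 June – 16 December 1996): 187 out of 366
Tax = €2070000 × 3.95% × 187/366 = €41776.1066

€41776.11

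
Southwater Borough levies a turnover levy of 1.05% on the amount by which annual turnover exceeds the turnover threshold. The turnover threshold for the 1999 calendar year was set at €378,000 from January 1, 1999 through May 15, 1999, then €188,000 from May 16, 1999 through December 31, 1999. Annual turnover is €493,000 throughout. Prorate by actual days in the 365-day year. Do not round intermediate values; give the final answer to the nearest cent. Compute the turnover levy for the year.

€2,464.62

January 1 – May 15, 1999: 135 days, exemption €378,000 → (€493,000 − €378,000) × 1.05% × 135/365 = €446.6096
May 16 – December 31, 1999: 230 days, exemption €188,000 → (€493,000 − €188,000) × 1.05% × 230/365 = €2,018.0137
Total = €2,464.6233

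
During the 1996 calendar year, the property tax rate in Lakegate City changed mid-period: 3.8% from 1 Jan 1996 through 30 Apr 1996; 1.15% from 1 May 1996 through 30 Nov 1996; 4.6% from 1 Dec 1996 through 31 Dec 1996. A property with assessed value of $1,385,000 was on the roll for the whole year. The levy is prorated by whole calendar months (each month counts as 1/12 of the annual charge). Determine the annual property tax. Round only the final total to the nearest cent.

1 Jan – 30 Apr 1996: 4 months at 3.8% → $1,385,000 × 3.8% × 4/12 = $17,543.3333
1 May – 30 Nov 1996: 7 months at 1.15% → $1,385,000 × 1.15% × 7/12 = $9,291.0417
1 Dec – 31 Dec 1996: 1 month at 4.6% → $1,385,000 × 4.6% × 1/12 = $5,309.1667
Total = $32,143.5417

$32,143.54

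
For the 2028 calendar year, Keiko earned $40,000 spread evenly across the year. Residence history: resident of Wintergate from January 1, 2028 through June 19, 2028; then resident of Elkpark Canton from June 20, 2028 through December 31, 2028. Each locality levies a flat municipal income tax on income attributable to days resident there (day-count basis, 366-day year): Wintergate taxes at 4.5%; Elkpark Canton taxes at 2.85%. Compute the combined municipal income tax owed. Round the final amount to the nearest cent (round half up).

Wintergate, January 1 – June 19, 2028: 171 days → $40,000 × 4.5% × 171/366 = $840.9836
Elkpark Canton, June 20 – December 31, 2028: 195 days → $40,000 × 2.85% × 195/366 = $607.3770
Total = $1,448.3607

$1,448.36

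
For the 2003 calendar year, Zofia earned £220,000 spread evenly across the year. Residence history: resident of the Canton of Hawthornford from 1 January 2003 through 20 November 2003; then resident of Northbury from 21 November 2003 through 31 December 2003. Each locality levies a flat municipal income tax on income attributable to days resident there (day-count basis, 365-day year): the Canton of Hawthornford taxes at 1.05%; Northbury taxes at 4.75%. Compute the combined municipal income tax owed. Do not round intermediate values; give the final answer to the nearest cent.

The Canton of Hawthornford, 1 January – 20 November 2003: 324 days → £220,000 × 1.05% × 324/365 = £2,050.5205
Northbury, 21 November – 31 December 2003: 41 days → £220,000 × 4.75% × 41/365 = £1,173.8356
Total = £3,224.3562

£3,224.36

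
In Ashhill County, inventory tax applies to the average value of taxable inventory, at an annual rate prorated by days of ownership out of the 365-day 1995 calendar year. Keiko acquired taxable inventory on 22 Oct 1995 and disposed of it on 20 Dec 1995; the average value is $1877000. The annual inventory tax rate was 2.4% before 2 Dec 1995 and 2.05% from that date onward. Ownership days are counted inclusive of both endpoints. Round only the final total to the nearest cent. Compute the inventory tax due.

22 Oct – 1 Dec 1995: 41 days at 2.4% → $1877000 × 2.4% × 41/365 = $5060.1863
2 Dec – 20 Dec 1995: 19 days at 2.05% → $1877000 × 2.05% × 19/365 = $2002.9904
Total = $7063.1767

$7063.18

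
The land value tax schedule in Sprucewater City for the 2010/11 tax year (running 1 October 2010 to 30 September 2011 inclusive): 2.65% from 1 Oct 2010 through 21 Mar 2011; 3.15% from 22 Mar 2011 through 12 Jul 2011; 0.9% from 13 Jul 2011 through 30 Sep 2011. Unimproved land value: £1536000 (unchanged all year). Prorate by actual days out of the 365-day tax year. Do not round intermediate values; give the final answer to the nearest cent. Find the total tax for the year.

£37190.14

1 Oct 2010 – 21 Mar 2011: 172 days at 2.65% → £1536000 × 2.65% × 172/365 = £19181.0630
22 Mar – 12 Jul 2011: 113 days at 3.15% → £1536000 × 3.15% × 113/365 = £14979.1562
13 Jul – 30 Sep 2011: 80 days at 0.9% → £1536000 × 0.9% × 80/365 = £3029.9178
Total = £37190.1370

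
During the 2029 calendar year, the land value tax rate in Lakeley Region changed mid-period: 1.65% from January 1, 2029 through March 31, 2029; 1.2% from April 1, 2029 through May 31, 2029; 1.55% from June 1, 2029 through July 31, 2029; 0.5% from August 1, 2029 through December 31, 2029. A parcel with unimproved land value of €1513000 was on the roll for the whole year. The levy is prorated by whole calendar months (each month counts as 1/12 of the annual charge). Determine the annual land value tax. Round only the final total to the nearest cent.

€16327.79

January 1 – March 31, 2029: 3 months at 1.65% → €1513000 × 1.65% × 3/12 = €6241.1250
April 1 – May 31, 2029: 2 months at 1.2% → €1513000 × 1.2% × 2/12 = €3026.0000
June 1 – July 31, 2029: 2 months at 1.55% → €1513000 × 1.55% × 2/12 = €3908.5833
August 1 – December 31, 2029: 5 months at 0.5% → €1513000 × 0.5% × 5/12 = €3152.0833
Total = €16327.7917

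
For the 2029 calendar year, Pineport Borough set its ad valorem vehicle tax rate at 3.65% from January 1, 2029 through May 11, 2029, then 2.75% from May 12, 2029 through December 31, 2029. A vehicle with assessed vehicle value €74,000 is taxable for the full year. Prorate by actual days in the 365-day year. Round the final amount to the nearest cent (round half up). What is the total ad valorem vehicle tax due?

€2,274.03

January 1 – May 11, 2029: 131 days at 3.65% → €74,000 × 3.65% × 131/365 = €969.4000
May 12 – December 31, 2029: 234 days at 2.75% → €74,000 × 2.75% × 234/365 = €1,304.6301
Total = €2,274.0301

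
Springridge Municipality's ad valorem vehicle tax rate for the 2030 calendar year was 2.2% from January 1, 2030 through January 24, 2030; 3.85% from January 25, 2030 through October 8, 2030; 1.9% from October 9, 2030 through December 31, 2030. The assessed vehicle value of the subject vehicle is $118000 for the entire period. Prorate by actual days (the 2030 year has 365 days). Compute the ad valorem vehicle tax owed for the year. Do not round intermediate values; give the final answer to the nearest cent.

January 1 – January 24, 2030: 24 days at 2.2% → $118000 × 2.2% × 24/365 = $170.6959
January 25 – October 8, 2030: 257 days at 3.85% → $118000 × 3.85% × 257/365 = $3198.7699
October 9 – December 31, 2030: 84 days at 1.9% → $118000 × 1.9% × 84/365 = $515.9671
Total = $3885.4329

$3885.43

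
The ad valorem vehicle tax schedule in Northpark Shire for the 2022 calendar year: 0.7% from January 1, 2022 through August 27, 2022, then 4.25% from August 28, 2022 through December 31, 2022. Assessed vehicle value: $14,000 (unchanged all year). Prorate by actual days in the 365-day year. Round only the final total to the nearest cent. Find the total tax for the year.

January 1 – August 27, 2022: 239 days at 0.7% → $14,000 × 0.7% × 239/365 = $64.1699
August 28 – December 31, 2022: 126 days at 4.25% → $14,000 × 4.25% × 126/365 = $205.3973
Total = $269.5671

$269.57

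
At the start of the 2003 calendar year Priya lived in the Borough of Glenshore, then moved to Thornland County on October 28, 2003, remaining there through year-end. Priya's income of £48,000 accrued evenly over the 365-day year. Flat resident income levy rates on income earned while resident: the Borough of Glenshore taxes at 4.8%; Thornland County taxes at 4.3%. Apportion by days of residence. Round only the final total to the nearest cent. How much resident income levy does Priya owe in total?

£2,261.26

The Borough of Glenshore, January 1 – October 27, 2003: 300 days → £48,000 × 4.8% × 300/365 = £1,893.6986
Thornland County, October 28 – December 31, 2003: 65 days → £48,000 × 4.3% × 65/365 = £367.5616
Total = £2,261.2603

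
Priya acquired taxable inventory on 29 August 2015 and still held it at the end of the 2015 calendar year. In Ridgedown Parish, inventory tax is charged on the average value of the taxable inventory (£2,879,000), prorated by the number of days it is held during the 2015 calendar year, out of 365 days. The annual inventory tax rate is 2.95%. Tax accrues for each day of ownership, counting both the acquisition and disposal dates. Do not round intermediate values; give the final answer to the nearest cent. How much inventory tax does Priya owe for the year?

Days held (29 August – 31 December 2015): 125 out of 365
Tax = £2,879,000 × 2.95% × 125/365 = £29,085.7877

£29,085.79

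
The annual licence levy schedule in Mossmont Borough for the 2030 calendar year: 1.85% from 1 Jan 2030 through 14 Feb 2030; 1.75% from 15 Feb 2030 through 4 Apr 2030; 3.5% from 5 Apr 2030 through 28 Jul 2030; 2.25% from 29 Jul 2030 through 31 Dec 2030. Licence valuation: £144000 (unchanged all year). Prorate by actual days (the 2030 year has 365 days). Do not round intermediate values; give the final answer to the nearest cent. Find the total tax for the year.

1 Jan – 14 Feb 2030: 45 days at 1.85% → £144000 × 1.85% × 45/365 = £328.4384
15 Feb – 4 Apr 2030: 49 days at 1.75% → £144000 × 1.75% × 49/365 = £338.3014
5 Apr – 28 Jul 2030: 115 days at 3.5% → £144000 × 3.5% × 115/365 = £1587.9452
29 Jul – 31 Dec 2030: 156 days at 2.25% → £144000 × 2.25% × 156/365 = £1384.7671
Total = £3639.4521

£3639.45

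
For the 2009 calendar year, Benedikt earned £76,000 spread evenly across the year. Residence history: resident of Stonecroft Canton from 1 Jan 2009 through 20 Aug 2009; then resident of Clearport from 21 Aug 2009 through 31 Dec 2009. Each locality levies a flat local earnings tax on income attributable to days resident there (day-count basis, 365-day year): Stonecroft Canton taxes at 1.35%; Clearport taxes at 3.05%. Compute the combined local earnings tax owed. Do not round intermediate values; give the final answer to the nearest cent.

£1,496.78

Stonecroft Canton, 1 Jan – 20 Aug 2009: 232 days → £76,000 × 1.35% × 232/365 = £652.1425
Clearport, 21 Aug – 31 Dec 2009: 133 days → £76,000 × 3.05% × 133/365 = £844.6411
Total = £1,496.7836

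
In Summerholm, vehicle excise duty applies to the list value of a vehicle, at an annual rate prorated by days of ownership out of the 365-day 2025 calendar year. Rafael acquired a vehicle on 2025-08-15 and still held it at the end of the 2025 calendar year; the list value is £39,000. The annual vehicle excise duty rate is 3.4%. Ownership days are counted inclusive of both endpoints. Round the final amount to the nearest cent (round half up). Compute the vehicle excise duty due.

Days held (2025-08-15 to 2025-12-31): 139 out of 365
Tax = £39,000 × 3.4% × 139/365 = £504.9699

£504.97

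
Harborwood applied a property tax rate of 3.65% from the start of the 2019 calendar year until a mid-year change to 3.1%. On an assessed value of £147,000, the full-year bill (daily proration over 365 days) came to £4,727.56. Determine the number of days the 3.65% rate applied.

Let d = days at the first rate; then 365 − d days at the second rate.
£147,000 × [3.65%·d + 3.1%·(365−d)] / 365 = £4,727.56
Solving gives d = 77, so the new rate took effect on March 19, 2019.

77 days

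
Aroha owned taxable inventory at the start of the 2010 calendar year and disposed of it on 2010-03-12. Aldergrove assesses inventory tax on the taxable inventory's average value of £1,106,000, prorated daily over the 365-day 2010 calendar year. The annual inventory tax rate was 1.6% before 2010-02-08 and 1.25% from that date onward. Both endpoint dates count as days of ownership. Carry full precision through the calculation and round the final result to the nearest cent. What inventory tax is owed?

2010-01-01 to 2010-02-07: 38 days at 1.6% → £1,106,000 × 1.6% × 38/365 = £1,842.3233
2010-02-08 to 2010-03-12: 33 days at 1.25% → £1,106,000 × 1.25% × 33/365 = £1,249.9315
Total = £3,092.2548

£3,092.25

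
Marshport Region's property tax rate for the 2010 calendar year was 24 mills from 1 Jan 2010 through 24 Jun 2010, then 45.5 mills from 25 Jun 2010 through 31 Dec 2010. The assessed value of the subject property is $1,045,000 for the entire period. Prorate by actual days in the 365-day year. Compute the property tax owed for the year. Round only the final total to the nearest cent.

1 Jan – 24 Jun 2010: 175 days at 24 mills → $1,045,000 × 2.4% × 175/365 = $12,024.6575
25 Jun – 31 Dec 2010: 190 days at 45.5 mills → $1,045,000 × 4.55% × 190/365 = $24,750.7534
Total = $36,775.4110

$36,775.41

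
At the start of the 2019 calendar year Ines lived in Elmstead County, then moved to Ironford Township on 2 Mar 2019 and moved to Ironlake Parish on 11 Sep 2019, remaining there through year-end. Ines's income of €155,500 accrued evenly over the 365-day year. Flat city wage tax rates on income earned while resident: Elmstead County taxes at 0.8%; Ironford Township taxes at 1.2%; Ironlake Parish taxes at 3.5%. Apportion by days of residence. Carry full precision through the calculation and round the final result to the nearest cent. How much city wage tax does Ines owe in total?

€2,861.20

Elmstead County, 1 Jan – 1 Mar 2019: 60 days → €155,500 × 0.8% × 60/365 = €204.4932
Ironford Township, 2 Mar – 10 Sep 2019: 193 days → €155,500 × 1.2% × 193/365 = €986.6795
Ironlake Parish, 11 Sep – 31 Dec 2019: 112 days → €155,500 × 3.5% × 112/365 = €1,670.0274
Total = €2,861.2000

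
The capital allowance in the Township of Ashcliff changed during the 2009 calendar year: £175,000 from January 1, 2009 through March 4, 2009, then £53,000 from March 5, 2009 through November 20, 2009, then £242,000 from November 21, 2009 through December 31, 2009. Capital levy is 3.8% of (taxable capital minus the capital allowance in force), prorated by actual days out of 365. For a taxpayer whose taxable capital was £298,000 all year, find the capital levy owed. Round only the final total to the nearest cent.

January 1 – March 4, 2009: 63 days, exemption £175,000 → (£298,000 − £175,000) × 3.8% × 63/365 = £806.7452
March 5 – November 20, 2009: 261 days, exemption £53,000 → (£298,000 − £53,000) × 3.8% × 261/365 = £6,657.2877
November 21 – December 31, 2009: 41 days, exemption £242,000 → (£298,000 − £242,000) × 3.8% × 41/365 = £239.0356
Total = £7,703.0685

£7,703.07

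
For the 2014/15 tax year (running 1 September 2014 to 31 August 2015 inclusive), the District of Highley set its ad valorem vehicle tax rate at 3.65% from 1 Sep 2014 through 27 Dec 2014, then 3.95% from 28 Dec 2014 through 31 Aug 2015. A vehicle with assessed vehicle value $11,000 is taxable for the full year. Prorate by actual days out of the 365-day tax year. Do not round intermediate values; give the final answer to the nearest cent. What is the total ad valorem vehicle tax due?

$423.83

1 Sep – 27 Dec 2014: 118 days at 3.65% → $11,000 × 3.65% × 118/365 = $129.8000
28 Dec 2014 – 31 Aug 2015: 247 days at 3.95% → $11,000 × 3.95% × 247/365 = $294.0315
Total = $423.8315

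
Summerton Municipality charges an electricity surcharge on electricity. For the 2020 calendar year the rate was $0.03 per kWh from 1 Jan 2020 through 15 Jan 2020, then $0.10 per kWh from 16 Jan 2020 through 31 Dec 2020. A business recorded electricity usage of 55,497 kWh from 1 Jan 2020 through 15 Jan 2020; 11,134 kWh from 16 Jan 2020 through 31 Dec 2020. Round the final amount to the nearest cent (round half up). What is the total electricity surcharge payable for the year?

1 Jan – 15 Jan 2020: 55,497 kWh at $0.03/kWh → $1,664.91
16 Jan – 31 Dec 2020: 11,134 kWh at $0.10/kWh → $1,113.40

$2,778.31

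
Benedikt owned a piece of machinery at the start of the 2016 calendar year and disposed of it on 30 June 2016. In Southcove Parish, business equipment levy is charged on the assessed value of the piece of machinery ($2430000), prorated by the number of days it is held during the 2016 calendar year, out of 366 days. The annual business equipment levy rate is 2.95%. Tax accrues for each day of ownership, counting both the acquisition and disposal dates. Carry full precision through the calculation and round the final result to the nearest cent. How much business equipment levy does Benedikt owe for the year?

$35646.64

Days held (1 January – 30 June 2016): 182 out of 366
Tax = $2430000 × 2.95% × 182/366 = $35646.6393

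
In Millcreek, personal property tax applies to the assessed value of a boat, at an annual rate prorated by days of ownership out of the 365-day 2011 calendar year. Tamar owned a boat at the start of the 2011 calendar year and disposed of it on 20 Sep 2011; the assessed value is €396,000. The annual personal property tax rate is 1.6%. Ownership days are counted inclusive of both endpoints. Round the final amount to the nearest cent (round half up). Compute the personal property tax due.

€4,565.39

Days held (1 Jan – 20 Sep 2011): 263 out of 365
Tax = €396,000 × 1.6% × 263/365 = €4,565.3918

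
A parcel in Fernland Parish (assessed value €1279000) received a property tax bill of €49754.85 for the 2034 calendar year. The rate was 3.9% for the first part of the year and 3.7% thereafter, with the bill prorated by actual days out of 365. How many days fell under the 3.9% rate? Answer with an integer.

347 days

Let d = days at the first rate; then 365 − d days at the second rate.
€1279000 × [3.9%·d + 3.7%·(365−d)] / 365 = €49754.85
Solving gives d = 347, so the new rate took effect on 14 December 2034.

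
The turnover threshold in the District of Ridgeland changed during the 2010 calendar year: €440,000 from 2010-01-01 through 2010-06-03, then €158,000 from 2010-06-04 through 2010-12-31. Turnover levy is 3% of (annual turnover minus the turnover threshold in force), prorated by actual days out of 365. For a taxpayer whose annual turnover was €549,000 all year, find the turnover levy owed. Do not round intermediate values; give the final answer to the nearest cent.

2010-01-01 to 2010-06-03: 154 days, exemption €440,000 → (€549,000 − €440,000) × 3% × 154/365 = €1,379.6712
2010-06-04 to 2010-12-31: 211 days, exemption €158,000 → (€549,000 − €158,000) × 3% × 211/365 = €6,780.9041
Total = €8,160.5753

€8,160.58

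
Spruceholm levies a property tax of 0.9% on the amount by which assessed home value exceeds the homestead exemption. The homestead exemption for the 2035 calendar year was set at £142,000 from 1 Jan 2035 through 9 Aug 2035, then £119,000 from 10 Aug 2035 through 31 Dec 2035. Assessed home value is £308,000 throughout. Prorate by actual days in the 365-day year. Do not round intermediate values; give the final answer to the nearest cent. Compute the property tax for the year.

1 Jan – 9 Aug 2035: 221 days, exemption £142,000 → (£308,000 − £142,000) × 0.9% × 221/365 = £904.5863
10 Aug – 31 Dec 2035: 144 days, exemption £119,000 → (£308,000 − £119,000) × 0.9% × 144/365 = £671.0795
Total = £1,575.6658

£1,575.67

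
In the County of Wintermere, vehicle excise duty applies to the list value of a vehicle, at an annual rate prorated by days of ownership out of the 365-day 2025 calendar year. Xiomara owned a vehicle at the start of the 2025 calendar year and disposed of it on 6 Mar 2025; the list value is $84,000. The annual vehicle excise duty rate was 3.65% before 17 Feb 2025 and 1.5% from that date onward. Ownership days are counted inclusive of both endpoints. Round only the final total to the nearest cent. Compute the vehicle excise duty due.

1 Jan – 16 Feb 2025: 47 days at 3.65% → $84,000 × 3.65% × 47/365 = $394.8000
17 Feb – 6 Mar 2025: 18 days at 1.5% → $84,000 × 1.5% × 18/365 = $62.1370
Total = $456.9370

$456.94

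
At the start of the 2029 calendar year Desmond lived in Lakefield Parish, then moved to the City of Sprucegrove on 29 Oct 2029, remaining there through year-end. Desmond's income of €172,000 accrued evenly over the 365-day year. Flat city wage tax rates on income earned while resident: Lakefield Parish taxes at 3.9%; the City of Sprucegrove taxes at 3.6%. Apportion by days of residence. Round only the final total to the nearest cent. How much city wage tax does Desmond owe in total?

Lakefield Parish, 1 Jan – 28 Oct 2029: 301 days → €172,000 × 3.9% × 301/365 = €5,531.8027
The City of Sprucegrove, 29 Oct – 31 Dec 2029: 64 days → €172,000 × 3.6% × 64/365 = €1,085.7205
Total = €6,617.5233

€6,617.52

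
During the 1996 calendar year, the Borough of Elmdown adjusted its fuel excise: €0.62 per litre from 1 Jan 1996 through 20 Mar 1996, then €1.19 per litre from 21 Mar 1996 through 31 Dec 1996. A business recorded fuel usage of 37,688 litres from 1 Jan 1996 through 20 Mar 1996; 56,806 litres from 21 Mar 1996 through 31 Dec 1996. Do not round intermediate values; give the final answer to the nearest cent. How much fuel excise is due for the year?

1 Jan – 20 Mar 1996: 37,688 litres at €0.62/litre → €23,366.56
21 Mar – 31 Dec 1996: 56,806 litres at €1.19/litre → €67,599.14

€90,965.70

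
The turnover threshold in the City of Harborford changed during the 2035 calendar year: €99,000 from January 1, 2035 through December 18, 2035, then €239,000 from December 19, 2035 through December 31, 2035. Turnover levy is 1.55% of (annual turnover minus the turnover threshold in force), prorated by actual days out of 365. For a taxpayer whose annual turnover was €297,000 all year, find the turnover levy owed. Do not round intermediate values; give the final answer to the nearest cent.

January 1 – December 18, 2035: 352 days, exemption €99,000 → (€297,000 − €99,000) × 1.55% × 352/365 = €2,959.6932
December 19 – December 31, 2035: 13 days, exemption €239,000 → (€297,000 − €239,000) × 1.55% × 13/365 = €32.0192
Total = €2,991.7123

€2,991.71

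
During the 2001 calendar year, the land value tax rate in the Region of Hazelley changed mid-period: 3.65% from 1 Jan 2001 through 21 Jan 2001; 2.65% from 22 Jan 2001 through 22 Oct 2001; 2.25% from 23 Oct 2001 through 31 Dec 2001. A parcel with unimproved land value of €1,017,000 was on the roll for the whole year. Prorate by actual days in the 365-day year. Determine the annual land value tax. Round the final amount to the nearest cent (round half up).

€26,755.46

1 Jan – 21 Jan 2001: 21 days at 3.65% → €1,017,000 × 3.65% × 21/365 = €2,135.7000
22 Jan – 22 Oct 2001: 274 days at 2.65% → €1,017,000 × 2.65% × 274/365 = €20,231.3342
23 Oct – 31 Dec 2001: 70 days at 2.25% → €1,017,000 × 2.25% × 70/365 = €4,388.4247
Total = €26,755.4589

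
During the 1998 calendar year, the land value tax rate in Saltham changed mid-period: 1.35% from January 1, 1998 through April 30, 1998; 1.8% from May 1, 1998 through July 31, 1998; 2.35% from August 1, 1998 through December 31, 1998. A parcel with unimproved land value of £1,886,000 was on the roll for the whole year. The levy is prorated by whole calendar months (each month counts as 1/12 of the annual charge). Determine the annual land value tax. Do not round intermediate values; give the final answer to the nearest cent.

January 1 – April 30, 1998: 4 months at 1.35% → £1,886,000 × 1.35% × 4/12 = £8,487.0000
May 1 – July 31, 1998: 3 months at 1.8% → £1,886,000 × 1.8% × 3/12 = £8,487.0000
August 1 – December 31, 1998: 5 months at 2.35% → £1,886,000 × 2.35% × 5/12 = £18,467.0833
Total = £35,441.0833

£35,441.08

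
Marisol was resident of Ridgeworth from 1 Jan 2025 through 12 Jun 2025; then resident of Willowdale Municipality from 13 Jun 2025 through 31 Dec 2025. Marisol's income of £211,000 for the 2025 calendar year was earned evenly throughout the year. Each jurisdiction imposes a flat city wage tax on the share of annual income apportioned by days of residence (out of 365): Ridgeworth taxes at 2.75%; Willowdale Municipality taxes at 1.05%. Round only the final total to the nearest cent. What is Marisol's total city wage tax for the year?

Ridgeworth, 1 Jan – 12 Jun 2025: 163 days → £211,000 × 2.75% × 163/365 = £2,591.2534
Willowdale Municipality, 13 Jun – 31 Dec 2025: 202 days → £211,000 × 1.05% × 202/365 = £1,226.1123
Total = £3,817.3658

£3,817.37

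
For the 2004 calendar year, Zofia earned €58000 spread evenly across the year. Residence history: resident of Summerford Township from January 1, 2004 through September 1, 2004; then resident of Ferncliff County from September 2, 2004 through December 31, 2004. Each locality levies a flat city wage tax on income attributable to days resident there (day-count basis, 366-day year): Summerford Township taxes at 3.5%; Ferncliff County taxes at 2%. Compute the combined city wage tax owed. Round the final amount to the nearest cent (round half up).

€1742.38

Summerford Township, January 1 – September 1, 2004: 245 days → €58000 × 3.5% × 245/366 = €1358.8798
Ferncliff County, September 2 – December 31, 2004: 121 days → €58000 × 2% × 121/366 = €383.4973
Total = €1742.3770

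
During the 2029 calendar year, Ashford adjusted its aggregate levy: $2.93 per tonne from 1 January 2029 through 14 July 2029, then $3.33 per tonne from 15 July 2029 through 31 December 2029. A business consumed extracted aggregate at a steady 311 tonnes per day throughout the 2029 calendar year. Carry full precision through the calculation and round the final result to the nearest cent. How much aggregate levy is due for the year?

$353746.95

1 January – 14 July 2029: 195 days × 311 tonnes/day = 60,645 tonnes at $2.93/tonne → $177689.85
15 July – 31 December 2029: 170 days × 311 tonnes/day = 52,870 tonnes at $3.33/tonne → $176057.10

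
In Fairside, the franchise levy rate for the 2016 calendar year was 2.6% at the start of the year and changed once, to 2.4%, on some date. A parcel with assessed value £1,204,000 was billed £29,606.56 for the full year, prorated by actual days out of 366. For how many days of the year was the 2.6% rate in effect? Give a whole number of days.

108 days

Let d = days at the first rate; then 366 − d days at the second rate.
£1,204,000 × [2.6%·d + 2.4%·(366−d)] / 366 = £29,606.56
Solving gives d = 108, so the new rate took effect on 18 April 2016.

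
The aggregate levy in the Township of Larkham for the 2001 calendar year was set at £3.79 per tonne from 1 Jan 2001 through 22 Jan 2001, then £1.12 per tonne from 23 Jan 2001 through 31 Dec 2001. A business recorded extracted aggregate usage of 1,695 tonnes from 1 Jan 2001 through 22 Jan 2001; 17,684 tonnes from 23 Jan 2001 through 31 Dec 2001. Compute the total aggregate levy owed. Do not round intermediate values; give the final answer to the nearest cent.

1 Jan – 22 Jan 2001: 1,695 tonnes at £3.79/tonne → £6,424.05
23 Jan – 31 Dec 2001: 17,684 tonnes at £1.12/tonne → £19,806.08

£26,230.13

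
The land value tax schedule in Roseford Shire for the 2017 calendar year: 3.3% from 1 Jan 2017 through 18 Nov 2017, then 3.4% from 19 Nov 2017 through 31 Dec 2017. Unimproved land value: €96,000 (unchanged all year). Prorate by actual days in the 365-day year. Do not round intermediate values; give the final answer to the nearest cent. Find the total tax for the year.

1 Jan – 18 Nov 2017: 322 days at 3.3% → €96,000 × 3.3% × 322/365 = €2,794.7836
19 Nov – 31 Dec 2017: 43 days at 3.4% → €96,000 × 3.4% × 43/365 = €384.5260
Total = €3,179.3096

€3,179.31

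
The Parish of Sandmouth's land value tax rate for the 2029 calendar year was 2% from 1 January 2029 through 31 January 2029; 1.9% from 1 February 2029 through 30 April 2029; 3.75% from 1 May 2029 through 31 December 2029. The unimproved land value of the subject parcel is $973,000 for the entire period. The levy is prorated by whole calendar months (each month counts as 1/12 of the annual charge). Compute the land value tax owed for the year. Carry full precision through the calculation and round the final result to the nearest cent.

$30,568.42

1 January – 31 January 2029: 1 month at 2% → $973,000 × 2% × 1/12 = $1,621.6667
1 February – 30 April 2029: 3 months at 1.9% → $973,000 × 1.9% × 3/12 = $4,621.7500
1 May – 31 December 2029: 8 months at 3.75% → $973,000 × 3.75% × 8/12 = $24,325.0000
Total = $30,568.4167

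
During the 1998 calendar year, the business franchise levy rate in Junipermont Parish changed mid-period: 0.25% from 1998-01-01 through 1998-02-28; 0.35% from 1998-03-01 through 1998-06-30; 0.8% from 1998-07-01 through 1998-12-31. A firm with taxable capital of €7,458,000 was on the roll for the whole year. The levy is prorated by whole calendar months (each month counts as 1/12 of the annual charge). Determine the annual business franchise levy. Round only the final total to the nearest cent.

€41,640.50

1998-01-01 to 1998-02-28: 2 months at 0.25% → €7,458,000 × 0.25% × 2/12 = €3,107.5000
1998-03-01 to 1998-06-30: 4 months at 0.35% → €7,458,000 × 0.35% × 4/12 = €8,701.0000
1998-07-01 to 1998-12-31: 6 months at 0.8% → €7,458,000 × 0.8% × 6/12 = €29,832.0000
Total = €41,640.5000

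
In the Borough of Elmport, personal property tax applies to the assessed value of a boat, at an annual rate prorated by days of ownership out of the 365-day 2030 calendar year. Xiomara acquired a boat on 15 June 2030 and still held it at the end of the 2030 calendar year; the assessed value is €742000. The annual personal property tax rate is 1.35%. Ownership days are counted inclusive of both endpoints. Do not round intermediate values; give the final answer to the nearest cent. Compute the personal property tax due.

Days held (15 June – 31 December 2030): 200 out of 365
Tax = €742000 × 1.35% × 200/365 = €5488.7671

€5488.77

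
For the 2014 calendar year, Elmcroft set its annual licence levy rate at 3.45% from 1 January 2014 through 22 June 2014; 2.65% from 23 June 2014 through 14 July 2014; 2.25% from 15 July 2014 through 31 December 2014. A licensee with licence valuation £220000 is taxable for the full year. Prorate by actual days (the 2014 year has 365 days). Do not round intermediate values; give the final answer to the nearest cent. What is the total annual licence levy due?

£6254.33

1 January – 22 June 2014: 173 days at 3.45% → £220000 × 3.45% × 173/365 = £3597.4521
23 June – 14 July 2014: 22 days at 2.65% → £220000 × 2.65% × 22/365 = £351.3973
15 July – 31 December 2014: 170 days at 2.25% → £220000 × 2.25% × 170/365 = £2305.4795
Total = £6254.3288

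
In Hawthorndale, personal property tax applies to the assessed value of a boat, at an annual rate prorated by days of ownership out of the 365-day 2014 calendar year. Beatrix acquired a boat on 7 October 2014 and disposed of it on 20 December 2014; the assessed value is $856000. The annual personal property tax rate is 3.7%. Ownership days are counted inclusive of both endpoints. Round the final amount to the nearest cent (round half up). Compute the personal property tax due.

$6507.95

Days held (7 October – 20 December 2014): 75 out of 365
Tax = $856000 × 3.7% × 75/365 = $6507.9452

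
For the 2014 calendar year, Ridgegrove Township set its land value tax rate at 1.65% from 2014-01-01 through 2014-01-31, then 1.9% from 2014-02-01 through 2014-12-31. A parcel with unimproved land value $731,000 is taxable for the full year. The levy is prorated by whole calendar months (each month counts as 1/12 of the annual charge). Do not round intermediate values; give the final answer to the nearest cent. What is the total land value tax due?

2014-01-01 to 2014-01-31: 1 month at 1.65% → $731,000 × 1.65% × 1/12 = $1,005.1250
2014-02-01 to 2014-12-31: 11 months at 1.9% → $731,000 × 1.9% × 11/12 = $12,731.5833
Total = $13,736.7083

$13,736.71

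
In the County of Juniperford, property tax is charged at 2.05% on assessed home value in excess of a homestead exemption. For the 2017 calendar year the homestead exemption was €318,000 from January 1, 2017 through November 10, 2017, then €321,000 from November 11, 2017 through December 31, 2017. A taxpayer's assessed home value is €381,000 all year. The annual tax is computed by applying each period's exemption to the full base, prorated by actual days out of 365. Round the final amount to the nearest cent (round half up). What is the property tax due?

January 1 – November 10, 2017: 314 days, exemption €318,000 → (€381,000 − €318,000) × 2.05% × 314/365 = €1,111.0438
November 11 – December 31, 2017: 51 days, exemption €321,000 → (€381,000 − €321,000) × 2.05% × 51/365 = €171.8630
Total = €1,282.9068

€1,282.91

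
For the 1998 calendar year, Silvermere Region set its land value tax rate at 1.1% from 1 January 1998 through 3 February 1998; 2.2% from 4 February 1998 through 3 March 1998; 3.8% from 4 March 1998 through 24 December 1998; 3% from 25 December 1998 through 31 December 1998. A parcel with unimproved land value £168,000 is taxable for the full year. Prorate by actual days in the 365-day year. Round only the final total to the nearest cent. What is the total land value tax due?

1 January – 3 February 1998: 34 days at 1.1% → £168,000 × 1.1% × 34/365 = £172.1425
4 February – 3 March 1998: 28 days at 2.2% → £168,000 × 2.2% × 28/365 = £283.5288
4 March – 24 December 1998: 296 days at 3.8% → £168,000 × 3.8% × 296/365 = £5,177.1616
25 December – 31 December 1998: 7 days at 3% → £168,000 × 3% × 7/365 = £96.6575
Total = £5,729.4904

£5,729.49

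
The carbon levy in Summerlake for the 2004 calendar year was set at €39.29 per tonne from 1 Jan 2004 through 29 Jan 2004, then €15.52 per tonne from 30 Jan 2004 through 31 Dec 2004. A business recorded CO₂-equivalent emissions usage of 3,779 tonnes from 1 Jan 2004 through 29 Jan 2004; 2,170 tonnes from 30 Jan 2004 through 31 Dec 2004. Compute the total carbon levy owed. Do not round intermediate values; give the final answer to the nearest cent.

€182,155.31

1 Jan – 29 Jan 2004: 3,779 tonnes at €39.29/tonne → €148,476.91
30 Jan – 31 Dec 2004: 2,170 tonnes at €15.52/tonne → €33,678.40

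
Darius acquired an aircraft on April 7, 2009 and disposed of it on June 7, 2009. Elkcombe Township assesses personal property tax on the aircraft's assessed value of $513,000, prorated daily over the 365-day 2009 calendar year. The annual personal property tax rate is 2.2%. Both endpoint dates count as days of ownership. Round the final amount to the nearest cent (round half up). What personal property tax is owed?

Days held (April 7 – June 7, 2009): 62 out of 365
Tax = $513,000 × 2.2% × 62/365 = $1,917.0740

$1,917.07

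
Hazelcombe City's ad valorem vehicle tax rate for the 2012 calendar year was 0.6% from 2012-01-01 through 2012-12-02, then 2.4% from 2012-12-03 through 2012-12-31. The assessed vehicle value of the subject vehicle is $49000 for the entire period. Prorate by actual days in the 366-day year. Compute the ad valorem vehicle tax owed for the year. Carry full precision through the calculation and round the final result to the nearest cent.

$363.89

2012-01-01 to 2012-12-02: 337 days at 0.6% → $49000 × 0.6% × 337/366 = $270.7049
2012-12-03 to 2012-12-31: 29 days at 2.4% → $49000 × 2.4% × 29/366 = $93.1803
Total = $363.8852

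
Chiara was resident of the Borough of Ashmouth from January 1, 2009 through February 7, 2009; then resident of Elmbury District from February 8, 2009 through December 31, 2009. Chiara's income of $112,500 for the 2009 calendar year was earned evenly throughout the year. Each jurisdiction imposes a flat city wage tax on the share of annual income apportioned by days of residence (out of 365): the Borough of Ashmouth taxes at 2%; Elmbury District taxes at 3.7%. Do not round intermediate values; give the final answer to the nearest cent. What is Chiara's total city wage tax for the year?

$3,963.39

The Borough of Ashmouth, January 1 – February 7, 2009: 38 days → $112,500 × 2% × 38/365 = $234.2466
Elmbury District, February 8 – December 31, 2009: 327 days → $112,500 × 3.7% × 327/365 = $3,729.1438
Total = $3,963.3904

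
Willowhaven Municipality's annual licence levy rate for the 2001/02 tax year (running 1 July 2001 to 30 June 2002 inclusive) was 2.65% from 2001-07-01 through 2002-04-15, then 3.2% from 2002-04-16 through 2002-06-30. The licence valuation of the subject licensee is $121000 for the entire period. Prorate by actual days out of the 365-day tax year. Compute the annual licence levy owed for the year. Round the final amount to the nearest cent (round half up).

2001-07-01 to 2002-04-15: 289 days at 2.65% → $121000 × 2.65% × 289/365 = $2538.8452
2002-04-16 to 2002-06-30: 76 days at 3.2% → $121000 × 3.2% × 76/365 = $806.2247
Total = $3345.0699

$3345.07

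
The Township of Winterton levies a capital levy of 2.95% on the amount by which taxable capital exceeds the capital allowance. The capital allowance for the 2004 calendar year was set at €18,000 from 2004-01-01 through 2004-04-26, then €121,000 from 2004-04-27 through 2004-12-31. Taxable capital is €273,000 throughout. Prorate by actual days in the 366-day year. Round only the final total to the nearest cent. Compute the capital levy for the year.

€5,455.32

2004-01-01 to 2004-04-26: 117 days, exemption €18,000 → (€273,000 − €18,000) × 2.95% × 117/366 = €2,404.7336
2004-04-27 to 2004-12-31: 249 days, exemption €121,000 → (€273,000 − €121,000) × 2.95% × 249/366 = €3,050.5902
Total = €5,455.3238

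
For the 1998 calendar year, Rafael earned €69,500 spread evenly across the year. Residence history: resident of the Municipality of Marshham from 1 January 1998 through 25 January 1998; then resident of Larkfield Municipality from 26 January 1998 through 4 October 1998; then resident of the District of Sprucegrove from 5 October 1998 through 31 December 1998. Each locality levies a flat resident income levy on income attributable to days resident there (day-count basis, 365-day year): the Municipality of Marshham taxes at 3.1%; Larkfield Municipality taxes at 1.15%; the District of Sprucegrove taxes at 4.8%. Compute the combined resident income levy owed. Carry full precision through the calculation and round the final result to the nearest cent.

The Municipality of Marshham, 1 January – 25 January 1998: 25 days → €69,500 × 3.1% × 25/365 = €147.5685
Larkfield Municipality, 26 January – 4 October 1998: 252 days → €69,500 × 1.15% × 252/365 = €551.8110
The District of Sprucegrove, 5 October – 31 December 1998: 88 days → €69,500 × 4.8% × 88/365 = €804.2959
Total = €1,503.6753

€1,503.68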